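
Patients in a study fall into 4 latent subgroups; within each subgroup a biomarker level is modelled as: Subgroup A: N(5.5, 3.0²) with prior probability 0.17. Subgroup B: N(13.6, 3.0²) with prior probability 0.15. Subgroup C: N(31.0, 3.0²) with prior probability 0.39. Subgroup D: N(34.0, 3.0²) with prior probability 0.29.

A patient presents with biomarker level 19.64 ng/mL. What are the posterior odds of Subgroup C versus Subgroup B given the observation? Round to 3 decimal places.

The posterior odds equal the prior odds times the likelihood ratio: (w_i/w_j)·(f_i(x)/f_j(x)).
Normal densities:
  L_A = (1/(3.0·√(2π)))·exp(−(19.64−5.5)²/(2·3.0²)) = 0.132981·exp(-11.10776) = 1.99412e-06
  L_B = (1/(3.0·√(2π)))·exp(−(19.64−13.6)²/(2·3.0²)) = 0.132981·exp(-2.02676) = 0.0175219
  L_C = (1/(3.0·√(2π)))·exp(−(19.64−31.0)²/(2·3.0²)) = 0.132981·exp(-7.16942) = 0.000102364
  L_D = (1/(3.0·√(2π)))·exp(−(19.64−34.0)²/(2·3.0²)) = 0.132981·exp(-11.45609) = 1.40758e-06
Posterior odds = (w_C·L_C) / (w_B·L_B) = (0.39·0.000102364) / (0.15·0.0175219) = 3.99221e-05 / 0.00262828 ≈ 0.015

0.015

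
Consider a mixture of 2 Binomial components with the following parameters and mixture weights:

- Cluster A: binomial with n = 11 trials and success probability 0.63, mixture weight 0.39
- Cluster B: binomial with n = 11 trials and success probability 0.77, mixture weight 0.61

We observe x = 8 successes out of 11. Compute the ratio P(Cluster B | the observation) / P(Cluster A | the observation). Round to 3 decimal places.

Posterior odds = (w_i f_i(x)) / (w_j f_j(x)); the normalising sum cancels.
Component likelihoods at x = 8 successes out of 11:
  p_A = 0.207402
  p_B = 0.248081
Posterior odds = (w_B·p_B) / (w_A·p_A) = (0.61·0.248081) / (0.39·0.207402) = 0.151329 / 0.0808869 ≈ 1.871

1.871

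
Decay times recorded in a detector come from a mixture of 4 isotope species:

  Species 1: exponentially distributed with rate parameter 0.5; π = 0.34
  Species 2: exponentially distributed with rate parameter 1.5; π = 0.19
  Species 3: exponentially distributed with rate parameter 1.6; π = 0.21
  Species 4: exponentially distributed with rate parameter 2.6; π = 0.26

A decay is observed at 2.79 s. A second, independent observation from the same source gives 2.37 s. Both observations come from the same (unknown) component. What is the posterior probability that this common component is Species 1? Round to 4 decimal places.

P(component k | x) = w_k·f_k(x) / marginal(x), where marginal(x) = Σ_j w_j·f_j(x).
Since both observations come from the same component, the likelihood for component k is f_k(x₁)·f_k(x₂).
  f_1 = [0.123917] × [0.152873] = 0.0189435
  f_2 = [0.0228333] × [0.0428721] = 0.000978911
  f_3 = [0.0184259] × [0.0360807] = 0.000664821
  f_4 = [0.00183908] × [0.00548089] = 1.00798e-05
Weight by the priors:
  w_1·f_1 = 0.34 × 0.0189435 = 0.00644079
  w_2·f_2 = 0.19 × 0.000978911 = 0.000185993
  w_3·f_3 = 0.21 × 0.000664821 = 0.000139612
  w_4·f_4 = 0.26 × 1.00798e-05 = 2.62075e-06
Marginal: 0.00644079 + 0.000185993 + 0.000139612 + 2.62075e-06 = 0.00676902
So the posterior for Species 1 is 0.00644079 / 0.00676902 ≈ 0.9515.

0.9515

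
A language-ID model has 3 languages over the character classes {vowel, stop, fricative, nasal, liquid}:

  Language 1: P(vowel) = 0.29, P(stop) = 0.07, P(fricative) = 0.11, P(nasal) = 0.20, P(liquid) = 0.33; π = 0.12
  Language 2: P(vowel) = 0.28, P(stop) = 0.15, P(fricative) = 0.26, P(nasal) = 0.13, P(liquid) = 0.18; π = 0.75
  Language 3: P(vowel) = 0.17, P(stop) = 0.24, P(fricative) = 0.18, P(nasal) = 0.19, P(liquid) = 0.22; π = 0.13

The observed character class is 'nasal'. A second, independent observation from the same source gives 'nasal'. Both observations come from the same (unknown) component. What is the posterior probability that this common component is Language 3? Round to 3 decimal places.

P(component k | x) = w_k·f_k(x) / marginal(x), where marginal(x) = Σ_j w_j·f_j(x).
Since both observations come from the same component, the likelihood for component k is f_k(x₁)·f_k(x₂).
  f_1 = [0.2] × [0.2] = 0.04
  f_2 = [0.13] × [0.13] = 0.0169
  f_3 = [0.19] × [0.19] = 0.0361
Unnormalised posteriors:
  w_1·f_1 = 0.12 × 0.04 = 0.0048
  w_2·f_2 = 0.75 × 0.0169 = 0.012675
  w_3·f_3 = 0.13 × 0.0361 = 0.004693
Normaliser: 0.0048 + 0.012675 + 0.004693 = 0.022168
P(Language 3 | x) ≈ 0.212

0.212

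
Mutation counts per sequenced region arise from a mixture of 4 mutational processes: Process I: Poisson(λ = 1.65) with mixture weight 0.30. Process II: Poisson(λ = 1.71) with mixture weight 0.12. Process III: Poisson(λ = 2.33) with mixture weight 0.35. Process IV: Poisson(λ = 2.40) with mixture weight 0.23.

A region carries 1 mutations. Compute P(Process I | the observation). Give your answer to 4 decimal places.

Apply Bayes' rule: the posterior for each component is proportional to its prior times its likelihood at x.
Poisson probabilities:
  p_I = e^(−1.65)·1.65^1/1! = 0.316882
  p_II = e^(−1.71)·1.71^1/1! = 0.309281
  p_III = e^(−2.33)·2.33^1/1! = 0.226699
  p_IV = e^(−2.40)·2.40^1/1! = 0.217723
Multiply by the mixture weights:
  π_I·p_I = 0.30 × 0.316882 = 0.0950647
  π_II·p_II = 0.12 × 0.309281 = 0.0371137
  π_III·p_III = 0.35 × 0.226699 = 0.0793447
  π_IV·p_IV = 0.23 × 0.217723 = 0.0500763
Normaliser: 0.0950647 + 0.0371137 + 0.0793447 + 0.0500763 = 0.261599
Responsibility of Process I: 0.0950647 / 0.261599 ≈ 0.3634

0.3634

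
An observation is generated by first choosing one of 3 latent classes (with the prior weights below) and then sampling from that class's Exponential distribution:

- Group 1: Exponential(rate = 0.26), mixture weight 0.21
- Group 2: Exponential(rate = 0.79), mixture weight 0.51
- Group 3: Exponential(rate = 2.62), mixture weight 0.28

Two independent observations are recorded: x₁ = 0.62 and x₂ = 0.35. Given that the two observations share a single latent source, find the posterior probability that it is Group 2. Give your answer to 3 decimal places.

0.477

Posterior ∝ prior × likelihood, so P(k | x) ∝ π_k f_k(x); normalise over all components.
Since both observations come from the same component, the likelihood for component k is f_k(x₁)·f_k(x₂).
  L_1 = [0.221292] × [0.237385] = 0.0525312
  L_2 = [0.484072] × [0.599163] = 0.290038
  L_3 = [0.516218] × [1.04726] = 0.540613
Unnormalised posteriors:
  π_1·L_1 = 0.21 × 0.0525312 = 0.0110316
  π_2·L_2 = 0.51 × 0.290038 = 0.147919
  π_3·L_3 = 0.28 × 0.540613 = 0.151372
Normaliser: 0.0110316 + 0.147919 + 0.151372 = 0.310322
P(Group 2 | x₁,x₂) = 0.147919 / 0.310322 ≈ 0.477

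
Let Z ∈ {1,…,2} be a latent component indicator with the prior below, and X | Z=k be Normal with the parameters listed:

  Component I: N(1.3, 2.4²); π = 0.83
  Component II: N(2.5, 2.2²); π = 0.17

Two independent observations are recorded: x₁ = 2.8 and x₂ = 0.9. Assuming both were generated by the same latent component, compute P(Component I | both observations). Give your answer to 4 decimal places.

The responsibility of component k is π_k f_k(x) divided by Σ_j π_j f_j(x).
Since both observations come from the same component, the likelihood for component k is f_k(x₁)·f_k(x₂).
  p_I = [0.136734] × [0.163933] = 0.0224152
  p_II = [0.179659] × [0.139198] = 0.0250082
Multiply by the mixture weights:
  π_I·p_I = 0.83 × 0.0224152 = 0.0186046
  π_II·p_II = 0.17 × 0.0250082 = 0.00425139
Sum: 0.0186046 + 0.00425139 = 0.022856
Responsibility of Component I: 0.0186046 / 0.022856 ≈ 0.8140

0.8140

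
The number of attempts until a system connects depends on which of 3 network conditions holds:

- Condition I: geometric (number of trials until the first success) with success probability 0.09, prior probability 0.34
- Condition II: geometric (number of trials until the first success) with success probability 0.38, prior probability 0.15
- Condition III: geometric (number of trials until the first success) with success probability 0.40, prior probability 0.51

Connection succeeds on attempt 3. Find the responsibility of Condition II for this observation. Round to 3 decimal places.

0.182

The responsibility of component k is π_k f_k(x) divided by Σ_j π_j f_j(x).
Component likelihoods at x = 3:
  f_I = 0.09·(1−0.09)^2 = 0.09·0.8281 = 0.074529
  f_II = 0.38·(1−0.38)^2 = 0.38·0.3844 = 0.146072
  f_III = 0.40·(1−0.40)^2 = 0.40·0.36 = 0.144
Weight by the priors:
  π_I·f_I = 0.34 × 0.074529 = 0.0253399
  π_II·f_II = 0.15 × 0.146072 = 0.0219108
  π_III·f_III = 0.51 × 0.144 = 0.07344
Normaliser: 0.0253399 + 0.0219108 + 0.07344 = 0.120691
So the posterior for Condition II is 0.0219108 / 0.120691 ≈ 0.182.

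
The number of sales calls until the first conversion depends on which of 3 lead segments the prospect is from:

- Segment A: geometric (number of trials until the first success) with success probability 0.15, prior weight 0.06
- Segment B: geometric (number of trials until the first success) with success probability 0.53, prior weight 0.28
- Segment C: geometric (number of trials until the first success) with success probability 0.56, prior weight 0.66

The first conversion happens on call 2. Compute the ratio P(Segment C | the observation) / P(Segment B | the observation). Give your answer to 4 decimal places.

Posterior odds = (P(Z=i) f_i(x)) / (P(Z=j) f_j(x)); the normalising sum cancels.
Geometric probabilities:
  p_A = 0.1275
  p_B = 0.2491
  p_C = 0.2464
Odds = (0.66/0.28) × (0.2464/0.2491) = 2.35714 × 0.989161 ≈ 2.3316

2.3316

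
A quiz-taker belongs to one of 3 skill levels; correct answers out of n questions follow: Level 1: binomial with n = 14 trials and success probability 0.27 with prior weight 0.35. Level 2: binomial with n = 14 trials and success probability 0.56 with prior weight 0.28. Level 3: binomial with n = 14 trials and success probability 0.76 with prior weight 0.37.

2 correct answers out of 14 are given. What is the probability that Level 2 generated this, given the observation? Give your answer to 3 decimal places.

0.008

The responsibility of component k is w_k f_k(x) divided by Σ_j w_j f_j(x).
Component likelihoods at x = 2 correct answers out of 14:
  f_1 = C(14,2)·0.27^2·0.73^12 = 91·0.0729·0.022902 = 0.15193
  f_2 = C(14,2)·0.56^2·0.44^12 = 91·0.3136·5.26541e-05 = 0.00150262
  f_3 = C(14,2)·0.76^2·0.24^12 = 91·0.5776·3.65203e-08 = 1.91957e-06
Unnormalised posteriors:
  w_1·f_1 = 0.35 × 0.15193 = 0.0531755
  w_2·f_2 = 0.28 × 0.00150262 = 0.000420734
  w_3·f_3 = 0.37 × 1.91957e-06 = 7.1024e-07
Marginal: 0.0531755 + 0.000420734 + 7.1024e-07 = 0.0535969
P(Level 2 | the observation) = 0.000420734 / 0.0535969 ≈ 0.008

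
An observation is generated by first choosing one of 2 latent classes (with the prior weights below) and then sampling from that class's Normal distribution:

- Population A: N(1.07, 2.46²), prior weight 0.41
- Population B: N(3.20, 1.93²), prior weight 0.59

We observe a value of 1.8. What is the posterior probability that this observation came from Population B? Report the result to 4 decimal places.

The responsibility of component k is π_k f_k(x) divided by Σ_j π_j f_j(x).
Normal densities:
  L_A = 0.155186
  L_B = 0.158888
Multiply by the mixture weights:
  π_A·L_A = 0.41 × 0.155186 = 0.0636263
  π_B·L_B = 0.59 × 0.158888 = 0.0937442
Denominator: 0.0636263 + 0.0937442 = 0.157371
Responsibility of Population B: 0.0937442 / 0.157371 ≈ 0.5957

0.5957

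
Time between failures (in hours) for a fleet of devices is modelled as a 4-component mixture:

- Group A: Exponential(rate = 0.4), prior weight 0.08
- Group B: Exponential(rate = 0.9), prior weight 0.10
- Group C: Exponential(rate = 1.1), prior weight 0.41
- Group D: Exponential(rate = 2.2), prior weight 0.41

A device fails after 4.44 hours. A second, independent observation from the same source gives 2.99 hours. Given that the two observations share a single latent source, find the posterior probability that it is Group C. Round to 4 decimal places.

Posterior ∝ prior × likelihood, so P(k | x) ∝ π_k f_k(x); normalise over all components.
Since both observations come from the same component, the likelihood for component k is f_k(x₁)·f_k(x₂).
  L_A = [0.4·e^(−0.4·4.44) = 0.4·e^(−1.7760) = 0.0677256] × [0.120961] = 0.00819213
  L_B = [0.9·e^(−0.9·4.44) = 0.9·e^(−3.9960) = 0.0165501] × [0.0610318] = 0.00101008
  L_C = [1.1·e^(−1.1·4.44) = 1.1·e^(−4.8840) = 0.00832336] × [0.0410202] = 0.000341426
  L_D = [2.2·e^(−2.2·4.44) = 2.2·e^(−9.7680) = 0.00012596] × [0.00305938] = 3.85361e-07
Unnormalised posteriors:
  π_A·L_A = 0.08 × 0.00819213 = 0.00065537
  π_B·L_B = 0.10 × 0.00101008 = 0.000101008
  π_C·L_C = 0.41 × 0.000341426 = 0.000139985
  π_D·L_D = 0.41 × 3.85361e-07 = 1.57998e-07
Denominator: 0.00065537 + 0.000101008 + 0.000139985 + 1.57998e-07 = 0.000896521
P(Group C | x₁,x₂) = 0.000139985 / 0.000896521 ≈ 0.1561

0.1561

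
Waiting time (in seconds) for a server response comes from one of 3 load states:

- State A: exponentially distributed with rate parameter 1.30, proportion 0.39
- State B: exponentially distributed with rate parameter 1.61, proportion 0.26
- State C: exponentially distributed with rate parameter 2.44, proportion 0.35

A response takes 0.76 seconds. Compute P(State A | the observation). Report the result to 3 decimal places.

0.424

Posterior ∝ prior × likelihood, so P(k | x) ∝ π_k f_k(x); normalise over all components.
Evaluate each component's likelihood at the observed value:
  L_A = 0.484017
  L_B = 0.473612
  L_C = 0.381974
Weight by the priors:
  π_A·L_A = 0.39 × 0.484017 = 0.188767
  π_B·L_B = 0.26 × 0.473612 = 0.123139
  π_C·L_C = 0.35 × 0.381974 = 0.133691
Marginal: 0.188767 + 0.123139 + 0.133691 = 0.445597
So the posterior for State A is 0.188767 / 0.445597 ≈ 0.424.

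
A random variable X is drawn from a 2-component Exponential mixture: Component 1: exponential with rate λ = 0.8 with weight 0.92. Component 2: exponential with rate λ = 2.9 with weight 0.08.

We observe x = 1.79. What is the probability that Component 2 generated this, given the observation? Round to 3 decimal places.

0.007

Posterior ∝ prior × likelihood, so P(k | x) ∝ P(Z=k) f_k(x); normalise over all components.
Evaluate each component's likelihood at the observed value:
  p_1 = 0.191065
  p_2 = 0.0161427
Unnormalised posteriors:
  P(Z=1)·p_1 = 0.92 × 0.191065 = 0.175779
  P(Z=2)·p_2 = 0.08 × 0.0161427 = 0.00129141
Marginal: 0.175779 + 0.00129141 = 0.177071
So the posterior for Component 2 is 0.00129141 / 0.177071 ≈ 0.007.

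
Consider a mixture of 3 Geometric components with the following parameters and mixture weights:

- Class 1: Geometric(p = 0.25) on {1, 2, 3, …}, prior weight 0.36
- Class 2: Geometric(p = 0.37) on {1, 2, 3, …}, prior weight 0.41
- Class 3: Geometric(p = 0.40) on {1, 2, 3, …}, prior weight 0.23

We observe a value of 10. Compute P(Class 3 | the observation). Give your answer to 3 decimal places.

0.092

Posterior ∝ prior × likelihood, so P(k | x) ∝ π_k f_k(x); normalise over all components.
Evaluate each component's likelihood at the observed value:
  p_1 = 0.25·(1−0.25)^9 = 0.25·0.0750847 = 0.0187712
  p_2 = 0.37·(1−0.37)^9 = 0.37·0.0156338 = 0.00578451
  p_3 = 0.40·(1−0.40)^9 = 0.40·0.0100777 = 0.00403108
Weight by the priors:
  π_1·p_1 = 0.36 × 0.0187712 = 0.00675762
  π_2·p_2 = 0.41 × 0.00578451 = 0.00237165
  π_3·p_3 = 0.23 × 0.00403108 = 0.000927148
Evidence: 0.00675762 + 0.00237165 + 0.000927148 = 0.0100564
So the posterior for Class 3 is 0.000927148 / 0.0100564 ≈ 0.092.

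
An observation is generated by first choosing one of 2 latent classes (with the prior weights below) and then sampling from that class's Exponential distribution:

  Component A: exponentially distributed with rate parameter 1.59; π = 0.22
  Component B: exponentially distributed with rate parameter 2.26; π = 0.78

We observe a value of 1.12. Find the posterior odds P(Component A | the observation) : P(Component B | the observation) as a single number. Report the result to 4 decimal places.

0.4203

Only the two components matter; the odds are (π_i f_i(x)) / (π_j f_j(x)).
Exponential densities:
  L_A = 1.59·e^(−1.59·1.12) = 1.59·e^(−1.7808) = 0.26792
  L_B = 2.26·e^(−2.26·1.12) = 2.26·e^(−2.5312) = 0.179813
Posterior odds = (π_A·L_A) / (π_B·L_B) = (0.22·0.26792) / (0.78·0.179813) = 0.0589425 / 0.140255 ≈ 0.4203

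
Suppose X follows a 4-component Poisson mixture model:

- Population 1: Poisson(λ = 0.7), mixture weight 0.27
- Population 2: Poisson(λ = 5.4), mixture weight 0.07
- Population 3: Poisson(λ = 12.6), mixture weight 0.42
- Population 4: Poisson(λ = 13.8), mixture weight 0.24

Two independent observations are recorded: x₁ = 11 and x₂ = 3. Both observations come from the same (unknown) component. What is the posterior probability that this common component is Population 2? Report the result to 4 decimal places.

0.6402

The responsibility of component k is π_k f_k(x) divided by Σ_j π_j f_j(x).
Since both observations come from the same component, the likelihood for component k is f_k(x₁)·f_k(x₂).
  p_1 = [e^(−0.7)·0.7^11/11! = 2.4599e-10] × [0.0283881] = 6.98318e-12
  p_2 = [e^(−5.4)·5.4^11/11! = 0.0128821] × [0.118533] = 0.00152695
  p_3 = [e^(−12.6)·12.6^11/11! = 0.107352] × [0.00112422] = 0.000120687
  p_4 = [e^(−13.8)·13.8^11/11! = 0.0879529] × [0.000444859] = 3.91266e-05
Unnormalised posteriors:
  π_1·p_1 = 0.27 × 6.98318e-12 = 1.88546e-12
  π_2·p_2 = 0.07 × 0.00152695 = 0.000106887
  π_3·p_3 = 0.42 × 0.000120687 = 5.06884e-05
  π_4·p_4 = 0.24 × 3.91266e-05 = 9.39039e-06
Marginal: 1.88546e-12 + 0.000106887 + 5.06884e-05 + 9.39039e-06 = 0.000166965
P(Population 2 | x) = 0.000106887 / 0.000166965 ≈ 0.6402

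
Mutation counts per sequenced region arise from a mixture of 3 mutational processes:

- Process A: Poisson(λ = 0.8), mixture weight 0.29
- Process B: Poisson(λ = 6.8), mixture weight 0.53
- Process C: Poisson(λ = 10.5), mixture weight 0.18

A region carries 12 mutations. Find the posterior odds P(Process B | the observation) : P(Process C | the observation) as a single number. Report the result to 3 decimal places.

Posterior odds = (w_i f_i(x)) / (w_j f_j(x)); the normalising sum cancels.
Component likelihoods at x = 12 mutations:
  L_A = 6.44625e-11
  L_B = 0.0227283
  L_C = 0.103239
Posterior odds = (w_B·L_B) / (w_C·L_C) = (0.53·0.0227283) / (0.18·0.103239) = 0.012046 / 0.018583 ≈ 0.648

0.648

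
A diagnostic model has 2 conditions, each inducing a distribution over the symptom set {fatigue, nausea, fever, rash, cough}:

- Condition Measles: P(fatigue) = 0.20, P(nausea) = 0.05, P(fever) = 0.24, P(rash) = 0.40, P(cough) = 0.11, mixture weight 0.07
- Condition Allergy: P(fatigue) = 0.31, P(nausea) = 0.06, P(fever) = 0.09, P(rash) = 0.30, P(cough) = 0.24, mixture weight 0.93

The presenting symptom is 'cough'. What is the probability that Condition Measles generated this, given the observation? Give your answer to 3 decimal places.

Apply Bayes' rule: the posterior for each component is proportional to its prior times its likelihood at x.
Evaluate each component's likelihood at the observed value:
  L_Measles = 0.11
  L_Allergy = 0.24
Multiply by the mixture weights:
  w_Measles·L_Measles = 0.07 × 0.11 = 0.0077
  w_Allergy·L_Allergy = 0.93 × 0.24 = 0.2232
Sum: 0.0077 + 0.2232 = 0.2309
Responsibility of Condition Measles: 0.0077 / 0.2309 ≈ 0.033

0.033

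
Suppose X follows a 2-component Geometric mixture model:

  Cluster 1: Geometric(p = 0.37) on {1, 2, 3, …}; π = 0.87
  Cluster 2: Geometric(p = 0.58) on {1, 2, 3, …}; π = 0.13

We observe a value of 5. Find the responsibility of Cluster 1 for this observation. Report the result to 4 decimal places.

0.9558

By Bayes' theorem, P(k | x) = w_k f_k(x) / Σ_j w_j f_j(x).
Component likelihoods at x = 5:
  L_1 = 0.37·(1−0.37)^4 = 0.37·0.15753 = 0.058286
  L_2 = 0.58·(1−0.58)^4 = 0.58·0.031117 = 0.0180478
Weight by the priors:
  w_1·L_1 = 0.87 × 0.058286 = 0.0507088
  w_2·L_2 = 0.13 × 0.0180478 = 0.00234622
Denominator: 0.0507088 + 0.00234622 = 0.053055
Responsibility of Cluster 1: 0.0507088 / 0.053055 ≈ 0.9558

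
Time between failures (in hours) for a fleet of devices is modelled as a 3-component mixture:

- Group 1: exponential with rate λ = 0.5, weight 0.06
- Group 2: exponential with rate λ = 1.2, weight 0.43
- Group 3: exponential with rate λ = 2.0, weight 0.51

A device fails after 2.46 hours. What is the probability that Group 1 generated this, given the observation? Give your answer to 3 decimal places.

0.203

Apply Bayes' rule: the posterior for each component is proportional to its prior times its likelihood at x.
Exponential densities:
  f_1 = 0.5·e^(−0.5·2.46) = 0.5·e^(−1.2300) = 0.146146
  f_2 = 1.2·e^(−1.2·2.46) = 1.2·e^(−2.9520) = 0.0626822
  f_3 = 2.0·e^(−2.0·2.46) = 2.0·e^(−4.9200) = 0.0145983
Prior × likelihood for each component:
  π_1·f_1 = 0.06 × 0.146146 = 0.00876878
  π_2·f_2 = 0.43 × 0.0626822 = 0.0269533
  π_3·f_3 = 0.51 × 0.0145983 = 0.00744511
Sum: 0.00876878 + 0.0269533 + 0.00744511 = 0.0431672
So the posterior for Group 1 is 0.00876878 / 0.0431672 ≈ 0.203.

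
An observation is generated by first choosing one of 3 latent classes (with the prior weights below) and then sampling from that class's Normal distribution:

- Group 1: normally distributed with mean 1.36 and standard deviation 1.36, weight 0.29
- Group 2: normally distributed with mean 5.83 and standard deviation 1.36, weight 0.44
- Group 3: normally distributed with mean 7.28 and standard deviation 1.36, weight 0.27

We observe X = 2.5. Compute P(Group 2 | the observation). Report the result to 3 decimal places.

0.097

By Bayes' theorem, P(k | x) = w_k f_k(x) / Σ_j w_j f_j(x).
Evaluate each component's likelihood at the observed value:
  p_1 = 0.206441
  p_2 = 0.0146389
  p_3 = 0.000609421
Prior × likelihood for each component:
  w_1·p_1 = 0.29 × 0.206441 = 0.0598678
  w_2·p_2 = 0.44 × 0.0146389 = 0.00644113
  w_3·p_3 = 0.27 × 0.000609421 = 0.000164544
Marginal: 0.0598678 + 0.00644113 + 0.000164544 = 0.0664735
P(Group 2 | 2.5) = 0.00644113 / 0.0664735 ≈ 0.097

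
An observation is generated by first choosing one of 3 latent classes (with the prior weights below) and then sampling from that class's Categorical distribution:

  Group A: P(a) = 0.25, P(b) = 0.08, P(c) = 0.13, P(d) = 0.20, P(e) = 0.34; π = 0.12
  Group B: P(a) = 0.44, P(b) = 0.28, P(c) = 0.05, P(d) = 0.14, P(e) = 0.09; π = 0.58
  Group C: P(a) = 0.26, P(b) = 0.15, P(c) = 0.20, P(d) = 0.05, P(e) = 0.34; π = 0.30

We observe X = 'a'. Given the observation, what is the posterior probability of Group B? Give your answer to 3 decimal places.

By Bayes' theorem, P(k | x) = P(Z=k) f_k(x) / Σ_j P(Z=j) f_j(x).
Categorical probabilities:
  p_A = 0.25
  p_B = 0.44
  p_C = 0.26
Prior × likelihood for each component:
  P(Z=A)·p_A = 0.12 × 0.25 = 0.03
  P(Z=B)·p_B = 0.58 × 0.44 = 0.2552
  P(Z=C)·p_C = 0.30 × 0.26 = 0.078
Normaliser: 0.03 + 0.2552 + 0.078 = 0.3632
P(Group B | x) = 0.2552 / 0.3632 ≈ 0.703

0.703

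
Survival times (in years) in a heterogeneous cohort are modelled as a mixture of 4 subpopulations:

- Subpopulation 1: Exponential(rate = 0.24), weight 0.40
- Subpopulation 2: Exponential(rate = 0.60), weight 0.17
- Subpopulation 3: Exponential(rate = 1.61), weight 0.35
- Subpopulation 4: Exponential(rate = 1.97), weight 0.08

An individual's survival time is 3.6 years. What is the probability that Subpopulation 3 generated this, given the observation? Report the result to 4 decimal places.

Apply Bayes' rule: the posterior for each component is proportional to its prior times its likelihood at x.
Exponential densities:
  f_1 = 0.101153
  f_2 = 0.0691951
  f_3 = 0.0048939
  f_4 = 0.00163851
Prior × likelihood for each component:
  π_1·f_1 = 0.40 × 0.101153 = 0.0404614
  π_2·f_2 = 0.17 × 0.0691951 = 0.0117632
  π_3·f_3 = 0.35 × 0.0048939 = 0.00171286
  π_4·f_4 = 0.08 × 0.00163851 = 0.000131081
Denominator: 0.0404614 + 0.0117632 + 0.00171286 + 0.000131081 = 0.0540685
Responsibility of Subpopulation 3: 0.00171286 / 0.0540685 ≈ 0.0317

0.0317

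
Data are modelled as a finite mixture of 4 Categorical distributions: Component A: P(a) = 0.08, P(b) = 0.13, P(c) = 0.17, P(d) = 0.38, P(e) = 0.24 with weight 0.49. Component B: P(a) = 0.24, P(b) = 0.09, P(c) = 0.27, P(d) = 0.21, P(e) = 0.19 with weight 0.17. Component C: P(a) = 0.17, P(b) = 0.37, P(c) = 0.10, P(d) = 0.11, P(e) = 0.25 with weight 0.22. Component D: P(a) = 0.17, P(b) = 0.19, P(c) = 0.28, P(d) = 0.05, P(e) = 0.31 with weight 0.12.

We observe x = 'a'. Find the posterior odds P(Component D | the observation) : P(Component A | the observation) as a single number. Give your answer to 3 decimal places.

0.520

Since P(k|x) ∝ w_k f_k(x), the posterior odds are w_i f_i(x) / (w_j f_j(x)).
Evaluate each component's likelihood at the observed value:
  f_A = P(a | comp) = 0.08
  f_B = P(a | comp) = 0.24
  f_C = P(a | comp) = 0.17
  f_D = P(a | comp) = 0.17
0.0204 / 0.0392 ≈ 0.520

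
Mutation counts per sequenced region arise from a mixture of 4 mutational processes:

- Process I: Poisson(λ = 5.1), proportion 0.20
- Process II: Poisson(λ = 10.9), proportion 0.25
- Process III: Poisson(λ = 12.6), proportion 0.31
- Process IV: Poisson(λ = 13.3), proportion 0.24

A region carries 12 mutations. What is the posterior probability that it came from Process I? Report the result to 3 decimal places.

P(component k | x) = π_k·f_k(x) / marginal(x), where marginal(x) = Σ_j π_j·f_j(x).
Evaluate each component's likelihood at the observed value:
  p_I = e^(−5.1)·5.1^12/12! = 0.00394097
  p_II = e^(−10.9)·10.9^12/12! = 0.108385
  p_III = e^(−12.6)·12.6^12/12! = 0.11272
  p_IV = e^(−13.3)·13.3^12/12! = 0.107094
Weight by the priors:
  π_I·p_I = 0.20 × 0.00394097 = 0.000788194
  π_II·p_II = 0.25 × 0.108385 = 0.0270964
  π_III·p_III = 0.31 × 0.11272 = 0.034943
  π_IV·p_IV = 0.24 × 0.107094 = 0.0257026
Marginal: 0.000788194 + 0.0270964 + 0.034943 + 0.0257026 = 0.0885302
P(Process I | x) ≈ 0.009

0.009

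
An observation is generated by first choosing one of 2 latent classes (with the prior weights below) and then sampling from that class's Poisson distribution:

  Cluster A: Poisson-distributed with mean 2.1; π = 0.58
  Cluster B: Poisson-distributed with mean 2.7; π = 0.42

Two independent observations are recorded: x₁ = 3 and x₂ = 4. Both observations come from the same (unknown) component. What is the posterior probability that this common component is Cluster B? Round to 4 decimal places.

0.5588

Posterior ∝ prior × likelihood, so P(k | x) ∝ w_k f_k(x); normalise over all components.
Since both observations come from the same component, the likelihood for component k is f_k(x₁)·f_k(x₂).
  L_A = [e^(−2.1)·2.1^3/3! = 0.189011] × [0.099231] = 0.0187558
  L_B = [e^(−2.7)·2.7^3/3! = 0.220468] × [0.148816] = 0.032809
Unnormalised posteriors:
  w_A·L_A = 0.58 × 0.0187558 = 0.0108784
  w_B·L_B = 0.42 × 0.032809 = 0.0137798
Marginal: 0.0108784 + 0.0137798 = 0.0246582
So the posterior for Cluster B is 0.0137798 / 0.0246582 ≈ 0.5588.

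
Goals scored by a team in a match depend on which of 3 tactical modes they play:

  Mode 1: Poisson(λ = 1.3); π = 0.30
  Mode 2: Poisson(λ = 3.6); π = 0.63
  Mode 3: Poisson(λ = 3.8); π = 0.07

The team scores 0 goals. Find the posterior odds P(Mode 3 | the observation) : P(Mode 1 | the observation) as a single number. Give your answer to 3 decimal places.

The posterior odds equal the prior odds times the likelihood ratio: (P(Z=i)/P(Z=j))·(f_i(x)/f_j(x)).
Evaluate each component's likelihood at the observed value:
  p_1 = e^(−1.3)·1.3^0/0! = 0.272532
  p_2 = e^(−3.6)·3.6^0/0! = 0.0273237
  p_3 = e^(−3.8)·3.8^0/0! = 0.0223708
Odds = (0.07/0.30) × (0.0223708/0.272532) = 0.233333 × 0.082085 ≈ 0.019

0.019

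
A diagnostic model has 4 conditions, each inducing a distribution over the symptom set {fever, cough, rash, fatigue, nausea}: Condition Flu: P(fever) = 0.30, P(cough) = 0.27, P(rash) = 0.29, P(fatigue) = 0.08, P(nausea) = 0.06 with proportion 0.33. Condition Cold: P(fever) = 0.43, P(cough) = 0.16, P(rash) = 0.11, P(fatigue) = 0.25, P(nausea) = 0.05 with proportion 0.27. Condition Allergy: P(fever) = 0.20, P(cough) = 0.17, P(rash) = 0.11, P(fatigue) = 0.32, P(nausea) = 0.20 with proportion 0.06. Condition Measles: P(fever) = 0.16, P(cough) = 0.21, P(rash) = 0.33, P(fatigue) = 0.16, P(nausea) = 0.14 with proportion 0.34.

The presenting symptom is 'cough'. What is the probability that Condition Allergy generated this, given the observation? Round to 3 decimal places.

0.048

By Bayes' theorem, P(k | x) = P(Z=k) f_k(x) / Σ_j P(Z=j) f_j(x).
Evaluate each component's likelihood at the observed value:
  f_Flu = 0.27
  f_Cold = 0.16
  f_Allergy = 0.17
  f_Measles = 0.21
Weight by the priors:
  P(Z=Flu)·f_Flu = 0.33 × 0.27 = 0.0891
  P(Z=Cold)·f_Cold = 0.27 × 0.16 = 0.0432
  P(Z=Allergy)·f_Allergy = 0.06 × 0.17 = 0.0102
  P(Z=Measles)·f_Measles = 0.34 × 0.21 = 0.0714
Sum: 0.0891 + 0.0432 + 0.0102 + 0.0714 = 0.2139
P(Condition Allergy | x) = 0.0102 / 0.2139 ≈ 0.048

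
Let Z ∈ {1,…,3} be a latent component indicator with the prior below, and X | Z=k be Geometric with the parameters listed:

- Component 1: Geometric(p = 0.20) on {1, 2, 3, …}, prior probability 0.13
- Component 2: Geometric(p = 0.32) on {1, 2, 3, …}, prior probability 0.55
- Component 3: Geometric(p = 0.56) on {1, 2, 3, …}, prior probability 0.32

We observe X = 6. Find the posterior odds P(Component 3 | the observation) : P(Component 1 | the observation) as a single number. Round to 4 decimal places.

0.3469

Posterior odds = (w_i f_i(x)) / (w_j f_j(x)); the normalising sum cancels.
Geometric probabilities:
  p_1 = 0.065536
  p_2 = 0.0465259
  p_3 = 0.00923531
Posterior odds = (w_3·p_3) / (w_1·p_1) = (0.32·0.00923531) / (0.13·0.065536) = 0.0029553 / 0.00851968 ≈ 0.3469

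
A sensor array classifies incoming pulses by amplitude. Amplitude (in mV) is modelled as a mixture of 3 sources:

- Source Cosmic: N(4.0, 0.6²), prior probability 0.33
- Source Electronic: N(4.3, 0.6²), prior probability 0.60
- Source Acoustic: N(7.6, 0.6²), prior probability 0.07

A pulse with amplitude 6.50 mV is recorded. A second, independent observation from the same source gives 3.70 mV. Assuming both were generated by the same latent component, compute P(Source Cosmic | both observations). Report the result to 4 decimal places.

0.1015

P(component k | x) = π_k·f_k(x) / marginal(x), where marginal(x) = Σ_j π_j·f_j(x).
Since both observations come from the same component, the likelihood for component k is f_k(x₁)·f_k(x₂).
  p_Cosmic = [(1/(0.6·√(2π)))·exp(−(6.50−4.0)²/(2·0.6²)) = 0.664904·exp(-8.68056) = 0.000112938] × [0.586776] = 6.62695e-05
  p_Electronic = [(1/(0.6·√(2π)))·exp(−(6.50−4.3)²/(2·0.6²)) = 0.664904·exp(-6.72222) = 0.000800451] × [0.403285] = 0.00032281
  p_Acoustic = [(1/(0.6·√(2π)))·exp(−(6.50−7.6)²/(2·0.6²)) = 0.664904·exp(-1.68056) = 0.123852] × [4.44926e-10] = 5.5105e-11
Prior × likelihood for each component:
  π_Cosmic·p_Cosmic = 0.33 × 6.62695e-05 = 2.18689e-05
  π_Electronic·p_Electronic = 0.60 × 0.00032281 = 0.000193686
  π_Acoustic·p_Acoustic = 0.07 × 5.5105e-11 = 3.85735e-12
Sum: 2.18689e-05 + 0.000193686 + 3.85735e-12 = 0.000215555
P(Source Cosmic | data) ≈ 0.1015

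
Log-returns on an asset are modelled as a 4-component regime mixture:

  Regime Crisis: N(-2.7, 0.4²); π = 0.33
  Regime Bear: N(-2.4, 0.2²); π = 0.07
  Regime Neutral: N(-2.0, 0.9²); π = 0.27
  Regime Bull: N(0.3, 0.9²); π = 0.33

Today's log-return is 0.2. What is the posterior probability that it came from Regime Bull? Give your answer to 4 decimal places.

P(component k | x) = P(Z=k)·f_k(x) / marginal(x), where marginal(x) = Σ_j P(Z=j)·f_j(x).
Evaluate each component's likelihood at the observed value:
  f_Crisis = (1/(0.4·√(2π)))·exp(−(0.2−-2.7)²/(2·0.4²)) = 0.997356·exp(-26.28125) = 3.84634e-12
  f_Bear = (1/(0.2·√(2π)))·exp(−(0.2−-2.4)²/(2·0.2²)) = 1.994711·exp(-84.50000) = 3.99941e-37
  f_Neutral = (1/(0.9·√(2π)))·exp(−(0.2−-2.0)²/(2·0.9²)) = 0.443269·exp(-2.98765) = 0.0223432
  f_Bull = (1/(0.9·√(2π)))·exp(−(0.2−0.3)²/(2·0.9²)) = 0.443269·exp(-0.00617) = 0.440541
Prior × likelihood for each component:
  P(Z=Crisis)·f_Crisis = 0.33 × 3.84634e-12 = 1.26929e-12
  P(Z=Bear)·f_Bear = 0.07 × 3.99941e-37 = 2.79959e-38
  P(Z=Neutral)·f_Neutral = 0.27 × 0.0223432 = 0.00603267
  P(Z=Bull)·f_Bull = 0.33 × 0.440541 = 0.145379
Normaliser: 1.26929e-12 + 2.79959e-38 + 0.00603267 + 0.145379 = 0.151411
P(Regime Bull | x) = 0.145379 / 0.151411 ≈ 0.9602

0.9602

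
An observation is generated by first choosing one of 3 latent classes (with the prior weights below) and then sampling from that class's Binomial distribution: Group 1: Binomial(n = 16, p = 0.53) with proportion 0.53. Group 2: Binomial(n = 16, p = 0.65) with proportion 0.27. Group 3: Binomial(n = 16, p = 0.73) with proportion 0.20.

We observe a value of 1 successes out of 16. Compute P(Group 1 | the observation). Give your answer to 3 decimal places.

0.992

Apply Bayes' rule: the posterior for each component is proportional to its prior times its likelihood at x.
Evaluate each component's likelihood at the observed value:
  p_1 = C(16,1)·0.53^1·0.47^15 = 16·0.53·1.20633e-05 = 0.000102297
  p_2 = C(16,1)·0.65^1·0.35^15 = 16·0.65·1.44884e-07 = 1.50679e-06
  p_3 = C(16,1)·0.73^1·0.27^15 = 16·0.73·2.95431e-09 = 3.45064e-08
Unnormalised posteriors:
  P(Z=1)·p_1 = 0.53 × 0.000102297 = 5.42175e-05
  P(Z=2)·p_2 = 0.27 × 1.50679e-06 = 4.06834e-07
  P(Z=3)·p_3 = 0.20 × 3.45064e-08 = 6.90127e-09
Marginal: 5.42175e-05 + 4.06834e-07 + 6.90127e-09 = 5.46312e-05
P(Group 1 | data) = 5.42175e-05 / 5.46312e-05 ≈ 0.992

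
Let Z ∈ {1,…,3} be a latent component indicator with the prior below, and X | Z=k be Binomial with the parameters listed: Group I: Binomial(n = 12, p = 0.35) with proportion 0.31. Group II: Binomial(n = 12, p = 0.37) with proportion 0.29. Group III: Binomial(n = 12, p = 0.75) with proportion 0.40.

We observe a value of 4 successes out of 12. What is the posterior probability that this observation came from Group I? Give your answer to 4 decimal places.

Posterior ∝ prior × likelihood, so P(k | x) ∝ π_k f_k(x); normalise over all components.
Component likelihoods at x = 4 successes out of 12:
  p_I = 0.236692
  p_II = 0.230217
  p_III = 0.00238985
Unnormalised posteriors:
  π_I·p_I = 0.31 × 0.236692 = 0.0733746
  π_II·p_II = 0.29 × 0.230217 = 0.0667628
  π_III·p_III = 0.40 × 0.00238985 = 0.000955939
Normaliser: 0.0733746 + 0.0667628 + 0.000955939 = 0.141093
So the posterior for Group I is 0.0733746 / 0.141093 ≈ 0.5200.

0.5200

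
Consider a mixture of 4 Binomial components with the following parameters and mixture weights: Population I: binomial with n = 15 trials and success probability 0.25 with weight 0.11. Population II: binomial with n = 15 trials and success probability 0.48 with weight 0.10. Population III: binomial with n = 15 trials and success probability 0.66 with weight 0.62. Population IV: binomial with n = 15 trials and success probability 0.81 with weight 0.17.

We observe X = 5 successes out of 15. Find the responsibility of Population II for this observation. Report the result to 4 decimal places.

P(component k | x) = P(Z=k)·f_k(x) / marginal(x), where marginal(x) = Σ_j P(Z=j)·f_j(x).
Evaluate each component's likelihood at the observed value:
  p_I = 0.165146
  p_II = 0.11061
  p_III = 0.00776362
  p_IV = 6.41973e-05
Prior × likelihood for each component:
  P(Z=I)·p_I = 0.11 × 0.165146 = 0.0181661
  P(Z=II)·p_II = 0.10 × 0.11061 = 0.011061
  P(Z=III)·p_III = 0.62 × 0.00776362 = 0.00481344
  P(Z=IV)·p_IV = 0.17 × 6.41973e-05 = 1.09135e-05
Normaliser: 0.0181661 + 0.011061 + 0.00481344 + 1.09135e-05 = 0.0340514
So the posterior for Population II is 0.011061 / 0.0340514 ≈ 0.3248.

0.3248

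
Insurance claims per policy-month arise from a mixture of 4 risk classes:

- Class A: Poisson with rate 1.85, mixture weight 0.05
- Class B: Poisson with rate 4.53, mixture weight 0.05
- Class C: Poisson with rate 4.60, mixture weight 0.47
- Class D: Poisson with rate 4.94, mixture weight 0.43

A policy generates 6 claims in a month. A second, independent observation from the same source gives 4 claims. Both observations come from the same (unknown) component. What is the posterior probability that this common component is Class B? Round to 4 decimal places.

0.0511

By Bayes' theorem, P(k | x) = π_k f_k(x) / Σ_j π_j f_j(x).
Since both observations come from the same component, the likelihood for component k is f_k(x₁)·f_k(x₂).
  L_A = [e^(−1.85)·1.85^6/6! = 0.00875494] × [0.0767416] = 0.000671868
  L_B = [e^(−4.53)·4.53^6/6! = 0.129391] × [0.189159] = 0.0244754
  L_C = [e^(−4.60)·4.60^6/6! = 0.13227] × [0.187528] = 0.0248042
  L_D = [e^(−4.94)·4.94^6/6! = 0.144416] × [0.177534] = 0.0256387
Multiply by the mixture weights:
  π_A·L_A = 0.05 × 0.000671868 = 3.35934e-05
  π_B·L_B = 0.05 × 0.0244754 = 0.00122377
  π_C·L_C = 0.47 × 0.0248042 = 0.011658
  π_D·L_D = 0.43 × 0.0256387 = 0.0110246
Marginal: 3.35934e-05 + 0.00122377 + 0.011658 + 0.0110246 = 0.02394
Responsibility of Class B: 0.00122377 / 0.02394 ≈ 0.0511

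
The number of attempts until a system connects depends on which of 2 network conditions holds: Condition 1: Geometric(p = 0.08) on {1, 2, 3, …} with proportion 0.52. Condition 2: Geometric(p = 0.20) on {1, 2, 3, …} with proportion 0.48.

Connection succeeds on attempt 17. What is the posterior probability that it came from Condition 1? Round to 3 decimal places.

0.802

P(component k | x) = π_k·f_k(x) / marginal(x), where marginal(x) = Σ_j π_j·f_j(x).
Component likelihoods at x = 17:
  L_1 = 0.0210715
  L_2 = 0.0056295
Unnormalised posteriors:
  π_1·L_1 = 0.52 × 0.0210715 = 0.0109572
  π_2·L_2 = 0.48 × 0.0056295 = 0.00270216
Denominator: 0.0109572 + 0.00270216 = 0.0136593
Responsibility of Condition 1: 0.0109572 / 0.0136593 ≈ 0.802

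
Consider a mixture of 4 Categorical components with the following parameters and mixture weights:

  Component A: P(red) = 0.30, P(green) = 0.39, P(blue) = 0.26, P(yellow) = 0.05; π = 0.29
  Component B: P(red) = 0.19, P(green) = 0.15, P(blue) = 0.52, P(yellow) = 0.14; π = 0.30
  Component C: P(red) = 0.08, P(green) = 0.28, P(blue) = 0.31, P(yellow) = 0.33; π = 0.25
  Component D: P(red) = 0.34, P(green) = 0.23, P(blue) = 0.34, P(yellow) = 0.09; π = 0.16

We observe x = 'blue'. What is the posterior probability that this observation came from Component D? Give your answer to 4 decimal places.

0.1497

Apply Bayes' rule: the posterior for each component is proportional to its prior times its likelihood at x.
Component likelihoods at x = 'blue':
  L_A = P(blue | comp) = 0.26
  L_B = P(blue | comp) = 0.52
  L_C = P(blue | comp) = 0.31
  L_D = P(blue | comp) = 0.34
Prior × likelihood for each component:
  w_A·L_A = 0.29 × 0.26 = 0.0754
  w_B·L_B = 0.30 × 0.52 = 0.156
  w_C·L_C = 0.25 × 0.31 = 0.0775
  w_D·L_D = 0.16 × 0.34 = 0.0544
Denominator: 0.0754 + 0.156 + 0.0775 + 0.0544 = 0.3633
Responsibility of Component D: 0.0544 / 0.3633 ≈ 0.1497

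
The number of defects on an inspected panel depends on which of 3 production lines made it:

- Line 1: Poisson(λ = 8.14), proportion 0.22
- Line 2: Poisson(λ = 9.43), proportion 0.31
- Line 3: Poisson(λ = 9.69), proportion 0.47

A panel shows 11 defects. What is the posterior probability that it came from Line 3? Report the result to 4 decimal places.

0.5106

Apply Bayes' rule: the posterior for each component is proportional to its prior times its likelihood at x.
Component likelihoods at x = 11 defects:
  p_1 = e^(−8.14)·8.14^11/11! = 0.0759549
  p_2 = e^(−9.43)·9.43^11/11! = 0.105457
  p_3 = e^(−9.69)·9.69^11/11! = 0.109671
Unnormalised posteriors:
  P(Z=1)·p_1 = 0.22 × 0.0759549 = 0.0167101
  P(Z=2)·p_2 = 0.31 × 0.105457 = 0.0326917
  P(Z=3)·p_3 = 0.47 × 0.109671 = 0.0515454
Normaliser: 0.0167101 + 0.0326917 + 0.0515454 = 0.100947
P(Line 3 | the observation) = 0.0515454 / 0.100947 ≈ 0.5106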